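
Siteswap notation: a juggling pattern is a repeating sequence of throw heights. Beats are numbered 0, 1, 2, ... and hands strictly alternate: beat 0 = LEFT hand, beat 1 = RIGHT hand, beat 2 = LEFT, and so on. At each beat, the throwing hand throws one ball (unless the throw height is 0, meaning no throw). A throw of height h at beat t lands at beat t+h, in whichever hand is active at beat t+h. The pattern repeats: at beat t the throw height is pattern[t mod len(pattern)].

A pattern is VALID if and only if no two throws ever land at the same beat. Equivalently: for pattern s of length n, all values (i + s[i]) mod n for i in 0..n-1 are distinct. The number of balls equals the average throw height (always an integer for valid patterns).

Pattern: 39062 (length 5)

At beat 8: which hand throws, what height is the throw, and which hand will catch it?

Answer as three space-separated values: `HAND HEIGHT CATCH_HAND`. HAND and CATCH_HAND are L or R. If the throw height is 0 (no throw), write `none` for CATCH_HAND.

Answer: L 6 L

Derivation:
Beat 8: 8 mod 2 = 0, so hand = L
Throw height = pattern[8 mod 5] = pattern[3] = 6
Lands at beat 8+6=14, 14 mod 2 = 0, so catch hand = L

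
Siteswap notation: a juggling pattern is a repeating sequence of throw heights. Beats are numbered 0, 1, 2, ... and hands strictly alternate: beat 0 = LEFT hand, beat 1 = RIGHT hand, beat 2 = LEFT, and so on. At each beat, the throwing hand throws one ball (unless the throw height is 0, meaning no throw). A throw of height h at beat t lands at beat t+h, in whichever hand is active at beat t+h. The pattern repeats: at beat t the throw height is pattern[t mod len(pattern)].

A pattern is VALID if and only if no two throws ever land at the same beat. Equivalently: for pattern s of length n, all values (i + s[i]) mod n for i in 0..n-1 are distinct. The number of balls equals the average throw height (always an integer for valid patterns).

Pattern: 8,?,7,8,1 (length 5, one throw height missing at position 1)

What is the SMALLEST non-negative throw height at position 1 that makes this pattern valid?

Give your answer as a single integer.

i=0: (0 + 8) mod 5 = 3
i=1: s[i]=? (unknown)
i=2: (2 + 7) mod 5 = 4
i=3: (3 + 8) mod 5 = 1
i=4: (4 + 1) mod 5 = 0
Known residues: [0, 1, 3, 4]; need a permutation of 0..4, so missing residue r = 2
Need (1 + s) mod 5 = 2; smallest s = (2 - 1) mod 5 = 1

Answer: 1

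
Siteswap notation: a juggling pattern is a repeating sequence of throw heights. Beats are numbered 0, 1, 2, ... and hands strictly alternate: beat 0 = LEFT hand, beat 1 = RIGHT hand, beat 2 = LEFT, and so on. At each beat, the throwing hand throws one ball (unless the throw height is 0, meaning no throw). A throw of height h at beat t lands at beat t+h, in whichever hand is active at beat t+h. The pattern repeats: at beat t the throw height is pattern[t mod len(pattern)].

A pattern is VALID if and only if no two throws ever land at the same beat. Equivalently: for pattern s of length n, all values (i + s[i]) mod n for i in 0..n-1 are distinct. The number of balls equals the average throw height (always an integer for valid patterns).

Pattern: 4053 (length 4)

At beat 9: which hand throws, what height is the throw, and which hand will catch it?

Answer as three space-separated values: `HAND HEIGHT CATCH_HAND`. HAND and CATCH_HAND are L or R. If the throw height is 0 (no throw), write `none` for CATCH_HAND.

Beat 9: 9 mod 2 = 1, so hand = R
Throw height = pattern[9 mod 4] = pattern[1] = 0

Answer: R 0 none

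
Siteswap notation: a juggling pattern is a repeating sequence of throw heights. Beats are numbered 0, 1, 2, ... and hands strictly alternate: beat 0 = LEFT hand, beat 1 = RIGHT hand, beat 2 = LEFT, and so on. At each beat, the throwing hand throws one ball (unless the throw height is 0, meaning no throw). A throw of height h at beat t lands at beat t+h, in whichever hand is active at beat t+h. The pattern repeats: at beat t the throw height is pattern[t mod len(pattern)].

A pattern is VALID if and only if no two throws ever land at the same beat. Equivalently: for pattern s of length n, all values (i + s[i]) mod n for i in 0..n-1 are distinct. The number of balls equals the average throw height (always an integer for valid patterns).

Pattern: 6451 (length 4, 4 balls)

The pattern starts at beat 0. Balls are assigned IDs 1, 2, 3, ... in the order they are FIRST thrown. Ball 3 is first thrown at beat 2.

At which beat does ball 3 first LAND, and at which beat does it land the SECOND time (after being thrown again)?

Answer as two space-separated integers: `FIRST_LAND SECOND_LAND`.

Answer: 7 8

Derivation:
Beat 0 (L): throw ball1 h=6 -> lands@6:L; in-air after throw: [b1@6:L]
Beat 1 (R): throw ball2 h=4 -> lands@5:R; in-air after throw: [b2@5:R b1@6:L]
Beat 2 (L): throw ball3 h=5 -> lands@7:R; in-air after throw: [b2@5:R b1@6:L b3@7:R]
Beat 3 (R): throw ball4 h=1 -> lands@4:L; in-air after throw: [b4@4:L b2@5:R b1@6:L b3@7:R]
Beat 4 (L): throw ball4 h=6 -> lands@10:L; in-air after throw: [b2@5:R b1@6:L b3@7:R b4@10:L]
Beat 5 (R): throw ball2 h=4 -> lands@9:R; in-air after throw: [b1@6:L b3@7:R b2@9:R b4@10:L]
Beat 6 (L): throw ball1 h=5 -> lands@11:R; in-air after throw: [b3@7:R b2@9:R b4@10:L b1@11:R]
Beat 7 (R): throw ball3 h=1 -> lands@8:L; in-air after throw: [b3@8:L b2@9:R b4@10:L b1@11:R]
Beat 8 (L): throw ball3 h=6 -> lands@14:L; in-air after throw: [b2@9:R b4@10:L b1@11:R b3@14:L]
Ball 3: thrown@2 h=5 -> first land @7; rethrown@7 h=1 -> second land @8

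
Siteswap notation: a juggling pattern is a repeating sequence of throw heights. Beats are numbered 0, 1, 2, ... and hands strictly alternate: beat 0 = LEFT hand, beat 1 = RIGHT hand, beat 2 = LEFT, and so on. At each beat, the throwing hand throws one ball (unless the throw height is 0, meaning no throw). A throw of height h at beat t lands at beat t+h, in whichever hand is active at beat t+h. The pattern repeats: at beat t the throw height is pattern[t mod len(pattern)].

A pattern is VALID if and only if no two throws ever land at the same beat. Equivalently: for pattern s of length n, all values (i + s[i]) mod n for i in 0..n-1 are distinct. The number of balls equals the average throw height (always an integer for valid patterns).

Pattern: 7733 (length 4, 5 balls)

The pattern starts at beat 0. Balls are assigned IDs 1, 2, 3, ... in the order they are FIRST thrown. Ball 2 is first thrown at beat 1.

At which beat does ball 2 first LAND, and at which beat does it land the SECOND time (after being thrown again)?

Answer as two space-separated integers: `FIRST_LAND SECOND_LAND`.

Beat 0 (L): throw ball1 h=7 -> lands@7:R; in-air after throw: [b1@7:R]
Beat 1 (R): throw ball2 h=7 -> lands@8:L; in-air after throw: [b1@7:R b2@8:L]
Beat 2 (L): throw ball3 h=3 -> lands@5:R; in-air after throw: [b3@5:R b1@7:R b2@8:L]
Beat 3 (R): throw ball4 h=3 -> lands@6:L; in-air after throw: [b3@5:R b4@6:L b1@7:R b2@8:L]
Beat 4 (L): throw ball5 h=7 -> lands@11:R; in-air after throw: [b3@5:R b4@6:L b1@7:R b2@8:L b5@11:R]
Beat 5 (R): throw ball3 h=7 -> lands@12:L; in-air after throw: [b4@6:L b1@7:R b2@8:L b5@11:R b3@12:L]
Beat 6 (L): throw ball4 h=3 -> lands@9:R; in-air after throw: [b1@7:R b2@8:L b4@9:R b5@11:R b3@12:L]
Beat 7 (R): throw ball1 h=3 -> lands@10:L; in-air after throw: [b2@8:L b4@9:R b1@10:L b5@11:R b3@12:L]
Beat 8 (L): throw ball2 h=7 -> lands@15:R; in-air after throw: [b4@9:R b1@10:L b5@11:R b3@12:L b2@15:R]
Beat 9 (R): throw ball4 h=7 -> lands@16:L; in-air after throw: [b1@10:L b5@11:R b3@12:L b2@15:R b4@16:L]
Beat 10 (L): throw ball1 h=3 -> lands@13:R; in-air after throw: [b5@11:R b3@12:L b1@13:R b2@15:R b4@16:L]
Beat 11 (R): throw ball5 h=3 -> lands@14:L; in-air after throw: [b3@12:L b1@13:R b5@14:L b2@15:R b4@16:L]
Beat 12 (L): throw ball3 h=7 -> lands@19:R; in-air after throw: [b1@13:R b5@14:L b2@15:R b4@16:L b3@19:R]
Beat 13 (R): throw ball1 h=7 -> lands@20:L; in-air after throw: [b5@14:L b2@15:R b4@16:L b3@19:R b1@20:L]
Beat 14 (L): throw ball5 h=3 -> lands@17:R; in-air after throw: [b2@15:R b4@16:L b5@17:R b3@19:R b1@20:L]
Beat 15 (R): throw ball2 h=3 -> lands@18:L; in-air after throw: [b4@16:L b5@17:R b2@18:L b3@19:R b1@20:L]
Ball 2: thrown@1 h=7 -> first land @8; rethrown@8 h=7 -> second land @15

Answer: 8 15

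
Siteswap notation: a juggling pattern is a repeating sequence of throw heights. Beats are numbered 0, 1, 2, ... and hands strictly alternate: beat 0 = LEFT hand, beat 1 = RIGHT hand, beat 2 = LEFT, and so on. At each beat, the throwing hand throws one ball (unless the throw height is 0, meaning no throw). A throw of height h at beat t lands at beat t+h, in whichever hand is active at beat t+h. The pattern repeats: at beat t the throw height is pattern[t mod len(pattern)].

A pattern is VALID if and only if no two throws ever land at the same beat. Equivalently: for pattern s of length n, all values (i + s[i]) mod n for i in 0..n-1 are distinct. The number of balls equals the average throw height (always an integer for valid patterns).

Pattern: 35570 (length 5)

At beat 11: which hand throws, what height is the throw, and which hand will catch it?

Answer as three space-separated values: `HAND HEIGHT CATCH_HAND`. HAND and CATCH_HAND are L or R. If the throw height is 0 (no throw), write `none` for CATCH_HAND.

Beat 11: 11 mod 2 = 1, so hand = R
Throw height = pattern[11 mod 5] = pattern[1] = 5
Lands at beat 11+5=16, 16 mod 2 = 0, so catch hand = L

Answer: R 5 L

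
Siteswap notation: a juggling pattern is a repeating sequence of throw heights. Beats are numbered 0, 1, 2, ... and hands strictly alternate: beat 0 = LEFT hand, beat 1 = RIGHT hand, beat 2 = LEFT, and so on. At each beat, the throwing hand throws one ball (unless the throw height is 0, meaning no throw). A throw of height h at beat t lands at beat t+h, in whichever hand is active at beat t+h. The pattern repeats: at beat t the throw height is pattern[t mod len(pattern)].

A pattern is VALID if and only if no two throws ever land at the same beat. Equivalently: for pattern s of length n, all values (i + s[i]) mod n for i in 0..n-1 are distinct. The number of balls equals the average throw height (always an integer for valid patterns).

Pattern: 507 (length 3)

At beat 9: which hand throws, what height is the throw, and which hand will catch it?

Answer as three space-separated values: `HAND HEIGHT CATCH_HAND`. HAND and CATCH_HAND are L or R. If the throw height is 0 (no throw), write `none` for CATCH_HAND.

Answer: R 5 L

Derivation:
Beat 9: 9 mod 2 = 1, so hand = R
Throw height = pattern[9 mod 3] = pattern[0] = 5
Lands at beat 9+5=14, 14 mod 2 = 0, so catch hand = L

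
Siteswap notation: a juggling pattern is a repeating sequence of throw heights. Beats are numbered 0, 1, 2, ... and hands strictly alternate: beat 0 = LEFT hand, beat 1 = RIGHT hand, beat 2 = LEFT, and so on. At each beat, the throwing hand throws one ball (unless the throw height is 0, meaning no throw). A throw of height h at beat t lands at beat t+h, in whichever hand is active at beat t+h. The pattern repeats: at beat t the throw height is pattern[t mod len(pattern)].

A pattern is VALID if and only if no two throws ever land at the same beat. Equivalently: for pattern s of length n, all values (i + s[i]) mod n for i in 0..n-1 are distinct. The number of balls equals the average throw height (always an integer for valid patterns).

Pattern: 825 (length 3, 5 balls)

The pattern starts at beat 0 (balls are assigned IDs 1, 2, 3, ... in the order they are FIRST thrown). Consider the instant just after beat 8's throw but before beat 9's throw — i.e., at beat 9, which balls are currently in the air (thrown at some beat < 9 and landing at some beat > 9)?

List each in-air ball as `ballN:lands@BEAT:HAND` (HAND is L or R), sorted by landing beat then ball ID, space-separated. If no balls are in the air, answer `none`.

Answer: ball5:lands@10:L ball2:lands@11:R ball1:lands@13:R ball4:lands@14:L

Derivation:
Beat 0 (L): throw ball1 h=8 -> lands@8:L; in-air after throw: [b1@8:L]
Beat 1 (R): throw ball2 h=2 -> lands@3:R; in-air after throw: [b2@3:R b1@8:L]
Beat 2 (L): throw ball3 h=5 -> lands@7:R; in-air after throw: [b2@3:R b3@7:R b1@8:L]
Beat 3 (R): throw ball2 h=8 -> lands@11:R; in-air after throw: [b3@7:R b1@8:L b2@11:R]
Beat 4 (L): throw ball4 h=2 -> lands@6:L; in-air after throw: [b4@6:L b3@7:R b1@8:L b2@11:R]
Beat 5 (R): throw ball5 h=5 -> lands@10:L; in-air after throw: [b4@6:L b3@7:R b1@8:L b5@10:L b2@11:R]
Beat 6 (L): throw ball4 h=8 -> lands@14:L; in-air after throw: [b3@7:R b1@8:L b5@10:L b2@11:R b4@14:L]
Beat 7 (R): throw ball3 h=2 -> lands@9:R; in-air after throw: [b1@8:L b3@9:R b5@10:L b2@11:R b4@14:L]
Beat 8 (L): throw ball1 h=5 -> lands@13:R; in-air after throw: [b3@9:R b5@10:L b2@11:R b1@13:R b4@14:L]
Beat 9 (R): throw ball3 h=8 -> lands@17:R; in-air after throw: [b5@10:L b2@11:R b1@13:R b4@14:L b3@17:R]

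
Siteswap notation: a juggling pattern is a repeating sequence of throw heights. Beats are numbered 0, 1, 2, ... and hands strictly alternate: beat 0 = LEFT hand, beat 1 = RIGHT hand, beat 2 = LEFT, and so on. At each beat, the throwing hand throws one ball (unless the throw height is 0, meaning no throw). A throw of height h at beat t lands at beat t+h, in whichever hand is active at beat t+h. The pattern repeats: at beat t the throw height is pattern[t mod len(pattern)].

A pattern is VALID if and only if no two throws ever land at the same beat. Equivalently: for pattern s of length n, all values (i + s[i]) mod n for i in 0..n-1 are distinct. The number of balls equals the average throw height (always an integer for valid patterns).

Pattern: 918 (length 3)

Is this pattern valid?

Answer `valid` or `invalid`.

i=0: (i + s[i]) mod n = (0 + 9) mod 3 = 0
i=1: (i + s[i]) mod n = (1 + 1) mod 3 = 2
i=2: (i + s[i]) mod n = (2 + 8) mod 3 = 1
Residues: [0, 2, 1], distinct: True

Answer: valid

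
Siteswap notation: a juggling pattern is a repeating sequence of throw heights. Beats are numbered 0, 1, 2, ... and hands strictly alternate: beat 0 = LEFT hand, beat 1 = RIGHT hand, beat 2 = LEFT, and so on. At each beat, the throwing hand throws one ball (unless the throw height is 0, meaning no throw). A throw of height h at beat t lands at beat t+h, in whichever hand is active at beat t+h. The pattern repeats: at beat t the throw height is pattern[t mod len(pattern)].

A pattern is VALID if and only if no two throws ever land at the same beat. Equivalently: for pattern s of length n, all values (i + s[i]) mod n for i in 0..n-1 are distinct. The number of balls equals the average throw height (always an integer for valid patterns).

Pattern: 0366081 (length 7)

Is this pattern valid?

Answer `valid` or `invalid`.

Answer: invalid

Derivation:
i=0: (i + s[i]) mod n = (0 + 0) mod 7 = 0
i=1: (i + s[i]) mod n = (1 + 3) mod 7 = 4
i=2: (i + s[i]) mod n = (2 + 6) mod 7 = 1
i=3: (i + s[i]) mod n = (3 + 6) mod 7 = 2
i=4: (i + s[i]) mod n = (4 + 0) mod 7 = 4
i=5: (i + s[i]) mod n = (5 + 8) mod 7 = 6
i=6: (i + s[i]) mod n = (6 + 1) mod 7 = 0
Residues: [0, 4, 1, 2, 4, 6, 0], distinct: False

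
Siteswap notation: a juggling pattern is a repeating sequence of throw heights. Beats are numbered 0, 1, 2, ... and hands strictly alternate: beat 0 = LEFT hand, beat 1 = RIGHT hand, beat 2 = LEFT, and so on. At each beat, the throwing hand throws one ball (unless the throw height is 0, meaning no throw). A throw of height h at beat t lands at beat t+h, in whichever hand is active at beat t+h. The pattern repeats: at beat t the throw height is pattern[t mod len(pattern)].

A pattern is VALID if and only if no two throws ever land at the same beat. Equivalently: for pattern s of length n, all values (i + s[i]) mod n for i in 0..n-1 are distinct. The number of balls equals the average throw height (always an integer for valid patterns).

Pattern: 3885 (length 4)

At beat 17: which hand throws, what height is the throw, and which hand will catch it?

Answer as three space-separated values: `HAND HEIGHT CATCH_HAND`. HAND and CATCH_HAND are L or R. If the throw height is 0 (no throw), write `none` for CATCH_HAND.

Answer: R 8 R

Derivation:
Beat 17: 17 mod 2 = 1, so hand = R
Throw height = pattern[17 mod 4] = pattern[1] = 8
Lands at beat 17+8=25, 25 mod 2 = 1, so catch hand = R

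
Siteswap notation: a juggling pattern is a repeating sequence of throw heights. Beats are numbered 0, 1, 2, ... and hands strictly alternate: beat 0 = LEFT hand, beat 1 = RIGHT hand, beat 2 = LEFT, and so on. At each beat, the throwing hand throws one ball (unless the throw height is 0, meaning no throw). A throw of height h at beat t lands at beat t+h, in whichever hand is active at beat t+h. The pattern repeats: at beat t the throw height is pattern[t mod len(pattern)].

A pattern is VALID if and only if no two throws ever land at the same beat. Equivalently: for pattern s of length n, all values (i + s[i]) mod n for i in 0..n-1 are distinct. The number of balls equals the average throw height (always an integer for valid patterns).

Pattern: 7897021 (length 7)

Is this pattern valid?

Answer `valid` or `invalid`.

Answer: invalid

Derivation:
i=0: (i + s[i]) mod n = (0 + 7) mod 7 = 0
i=1: (i + s[i]) mod n = (1 + 8) mod 7 = 2
i=2: (i + s[i]) mod n = (2 + 9) mod 7 = 4
i=3: (i + s[i]) mod n = (3 + 7) mod 7 = 3
i=4: (i + s[i]) mod n = (4 + 0) mod 7 = 4
i=5: (i + s[i]) mod n = (5 + 2) mod 7 = 0
i=6: (i + s[i]) mod n = (6 + 1) mod 7 = 0
Residues: [0, 2, 4, 3, 4, 0, 0], distinct: False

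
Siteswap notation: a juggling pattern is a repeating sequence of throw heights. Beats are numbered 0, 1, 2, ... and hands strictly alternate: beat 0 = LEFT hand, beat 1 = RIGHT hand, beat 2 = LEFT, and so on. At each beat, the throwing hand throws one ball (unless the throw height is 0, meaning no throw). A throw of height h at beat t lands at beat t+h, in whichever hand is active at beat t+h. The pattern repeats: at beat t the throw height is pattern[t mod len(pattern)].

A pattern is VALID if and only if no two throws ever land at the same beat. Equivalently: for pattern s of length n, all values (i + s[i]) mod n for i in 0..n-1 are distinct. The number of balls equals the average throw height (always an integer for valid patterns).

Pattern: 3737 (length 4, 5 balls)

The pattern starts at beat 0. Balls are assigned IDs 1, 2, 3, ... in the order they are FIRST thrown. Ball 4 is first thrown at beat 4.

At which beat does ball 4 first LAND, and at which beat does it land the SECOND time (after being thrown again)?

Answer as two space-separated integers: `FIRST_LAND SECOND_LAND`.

Beat 0 (L): throw ball1 h=3 -> lands@3:R; in-air after throw: [b1@3:R]
Beat 1 (R): throw ball2 h=7 -> lands@8:L; in-air after throw: [b1@3:R b2@8:L]
Beat 2 (L): throw ball3 h=3 -> lands@5:R; in-air after throw: [b1@3:R b3@5:R b2@8:L]
Beat 3 (R): throw ball1 h=7 -> lands@10:L; in-air after throw: [b3@5:R b2@8:L b1@10:L]
Beat 4 (L): throw ball4 h=3 -> lands@7:R; in-air after throw: [b3@5:R b4@7:R b2@8:L b1@10:L]
Beat 5 (R): throw ball3 h=7 -> lands@12:L; in-air after throw: [b4@7:R b2@8:L b1@10:L b3@12:L]
Beat 6 (L): throw ball5 h=3 -> lands@9:R; in-air after throw: [b4@7:R b2@8:L b5@9:R b1@10:L b3@12:L]
Beat 7 (R): throw ball4 h=7 -> lands@14:L; in-air after throw: [b2@8:L b5@9:R b1@10:L b3@12:L b4@14:L]
Beat 8 (L): throw ball2 h=3 -> lands@11:R; in-air after throw: [b5@9:R b1@10:L b2@11:R b3@12:L b4@14:L]
Beat 9 (R): throw ball5 h=7 -> lands@16:L; in-air after throw: [b1@10:L b2@11:R b3@12:L b4@14:L b5@16:L]
Beat 10 (L): throw ball1 h=3 -> lands@13:R; in-air after throw: [b2@11:R b3@12:L b1@13:R b4@14:L b5@16:L]
Beat 11 (R): throw ball2 h=7 -> lands@18:L; in-air after throw: [b3@12:L b1@13:R b4@14:L b5@16:L b2@18:L]
Beat 12 (L): throw ball3 h=3 -> lands@15:R; in-air after throw: [b1@13:R b4@14:L b3@15:R b5@16:L b2@18:L]
Beat 13 (R): throw ball1 h=7 -> lands@20:L; in-air after throw: [b4@14:L b3@15:R b5@16:L b2@18:L b1@20:L]
Beat 14 (L): throw ball4 h=3 -> lands@17:R; in-air after throw: [b3@15:R b5@16:L b4@17:R b2@18:L b1@20:L]
Ball 4: thrown@4 h=3 -> first land @7; rethrown@7 h=7 -> second land @14

Answer: 7 14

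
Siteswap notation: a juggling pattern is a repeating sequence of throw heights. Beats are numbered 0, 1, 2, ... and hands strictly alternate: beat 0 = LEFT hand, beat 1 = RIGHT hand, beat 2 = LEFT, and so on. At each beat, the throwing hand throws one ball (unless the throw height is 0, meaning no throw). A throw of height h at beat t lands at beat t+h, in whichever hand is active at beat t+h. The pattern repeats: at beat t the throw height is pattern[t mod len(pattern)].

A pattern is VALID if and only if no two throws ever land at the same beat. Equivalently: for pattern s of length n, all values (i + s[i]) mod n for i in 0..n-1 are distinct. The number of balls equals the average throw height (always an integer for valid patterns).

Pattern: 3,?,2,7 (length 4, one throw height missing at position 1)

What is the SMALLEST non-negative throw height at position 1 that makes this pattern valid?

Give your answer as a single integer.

i=0: (0 + 3) mod 4 = 3
i=1: s[i]=? (unknown)
i=2: (2 + 2) mod 4 = 0
i=3: (3 + 7) mod 4 = 2
Known residues: [0, 2, 3]; need a permutation of 0..3, so missing residue r = 1
Need (1 + s) mod 4 = 1; smallest s = (1 - 1) mod 4 = 0

Answer: 0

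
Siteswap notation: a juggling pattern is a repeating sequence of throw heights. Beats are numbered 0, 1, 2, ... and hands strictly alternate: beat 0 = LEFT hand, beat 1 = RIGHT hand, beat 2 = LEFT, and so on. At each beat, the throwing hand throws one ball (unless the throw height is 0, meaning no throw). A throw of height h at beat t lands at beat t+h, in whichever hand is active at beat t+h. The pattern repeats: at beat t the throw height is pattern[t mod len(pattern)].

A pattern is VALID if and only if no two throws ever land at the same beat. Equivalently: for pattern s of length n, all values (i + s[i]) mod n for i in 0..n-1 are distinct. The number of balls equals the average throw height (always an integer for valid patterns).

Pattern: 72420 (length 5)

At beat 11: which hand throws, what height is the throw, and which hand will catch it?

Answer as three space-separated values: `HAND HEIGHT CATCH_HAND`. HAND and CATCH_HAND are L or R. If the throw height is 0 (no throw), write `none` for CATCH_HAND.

Beat 11: 11 mod 2 = 1, so hand = R
Throw height = pattern[11 mod 5] = pattern[1] = 2
Lands at beat 11+2=13, 13 mod 2 = 1, so catch hand = R

Answer: R 2 R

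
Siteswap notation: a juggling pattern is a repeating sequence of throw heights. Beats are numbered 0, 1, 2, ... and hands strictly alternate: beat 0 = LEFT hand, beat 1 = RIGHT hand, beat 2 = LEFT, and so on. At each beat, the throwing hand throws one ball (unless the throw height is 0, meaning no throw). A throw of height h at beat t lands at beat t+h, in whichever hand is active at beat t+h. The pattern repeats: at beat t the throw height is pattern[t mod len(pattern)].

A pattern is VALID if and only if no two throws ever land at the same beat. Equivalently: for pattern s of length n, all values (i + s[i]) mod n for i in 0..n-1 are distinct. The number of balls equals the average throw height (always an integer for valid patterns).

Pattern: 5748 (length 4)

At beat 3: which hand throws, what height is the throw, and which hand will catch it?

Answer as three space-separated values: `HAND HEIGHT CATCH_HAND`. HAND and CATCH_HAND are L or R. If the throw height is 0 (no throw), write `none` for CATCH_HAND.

Answer: R 8 R

Derivation:
Beat 3: 3 mod 2 = 1, so hand = R
Throw height = pattern[3 mod 4] = pattern[3] = 8
Lands at beat 3+8=11, 11 mod 2 = 1, so catch hand = R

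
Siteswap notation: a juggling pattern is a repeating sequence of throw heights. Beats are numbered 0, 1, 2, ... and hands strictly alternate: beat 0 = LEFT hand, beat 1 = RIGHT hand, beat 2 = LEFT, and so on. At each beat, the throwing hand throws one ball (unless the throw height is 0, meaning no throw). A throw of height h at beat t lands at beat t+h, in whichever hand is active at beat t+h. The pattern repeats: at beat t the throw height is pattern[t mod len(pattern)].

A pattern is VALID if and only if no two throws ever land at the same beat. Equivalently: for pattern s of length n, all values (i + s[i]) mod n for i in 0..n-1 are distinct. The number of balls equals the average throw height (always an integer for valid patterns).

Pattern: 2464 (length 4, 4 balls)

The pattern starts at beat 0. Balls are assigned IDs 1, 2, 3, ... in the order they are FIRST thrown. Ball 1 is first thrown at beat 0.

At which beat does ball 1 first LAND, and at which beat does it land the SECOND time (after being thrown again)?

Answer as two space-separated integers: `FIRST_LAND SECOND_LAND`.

Answer: 2 8

Derivation:
Beat 0 (L): throw ball1 h=2 -> lands@2:L; in-air after throw: [b1@2:L]
Beat 1 (R): throw ball2 h=4 -> lands@5:R; in-air after throw: [b1@2:L b2@5:R]
Beat 2 (L): throw ball1 h=6 -> lands@8:L; in-air after throw: [b2@5:R b1@8:L]
Beat 3 (R): throw ball3 h=4 -> lands@7:R; in-air after throw: [b2@5:R b3@7:R b1@8:L]
Beat 4 (L): throw ball4 h=2 -> lands@6:L; in-air after throw: [b2@5:R b4@6:L b3@7:R b1@8:L]
Beat 5 (R): throw ball2 h=4 -> lands@9:R; in-air after throw: [b4@6:L b3@7:R b1@8:L b2@9:R]
Beat 6 (L): throw ball4 h=6 -> lands@12:L; in-air after throw: [b3@7:R b1@8:L b2@9:R b4@12:L]
Beat 7 (R): throw ball3 h=4 -> lands@11:R; in-air after throw: [b1@8:L b2@9:R b3@11:R b4@12:L]
Beat 8 (L): throw ball1 h=2 -> lands@10:L; in-air after throw: [b2@9:R b1@10:L b3@11:R b4@12:L]
Ball 1: thrown@0 h=2 -> first land @2; rethrown@2 h=6 -> second land @8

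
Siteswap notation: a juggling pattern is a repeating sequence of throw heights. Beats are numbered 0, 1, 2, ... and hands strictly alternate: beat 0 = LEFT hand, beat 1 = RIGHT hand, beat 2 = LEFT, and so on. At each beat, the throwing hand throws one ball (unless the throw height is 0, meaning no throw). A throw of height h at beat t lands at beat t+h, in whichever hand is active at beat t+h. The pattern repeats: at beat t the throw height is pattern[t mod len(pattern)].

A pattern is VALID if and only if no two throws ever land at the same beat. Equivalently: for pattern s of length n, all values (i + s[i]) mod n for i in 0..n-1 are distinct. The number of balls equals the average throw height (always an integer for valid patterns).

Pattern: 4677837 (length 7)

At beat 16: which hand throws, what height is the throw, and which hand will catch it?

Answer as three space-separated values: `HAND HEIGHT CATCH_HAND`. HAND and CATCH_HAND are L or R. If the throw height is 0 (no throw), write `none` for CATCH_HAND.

Beat 16: 16 mod 2 = 0, so hand = L
Throw height = pattern[16 mod 7] = pattern[2] = 7
Lands at beat 16+7=23, 23 mod 2 = 1, so catch hand = R

Answer: L 7 R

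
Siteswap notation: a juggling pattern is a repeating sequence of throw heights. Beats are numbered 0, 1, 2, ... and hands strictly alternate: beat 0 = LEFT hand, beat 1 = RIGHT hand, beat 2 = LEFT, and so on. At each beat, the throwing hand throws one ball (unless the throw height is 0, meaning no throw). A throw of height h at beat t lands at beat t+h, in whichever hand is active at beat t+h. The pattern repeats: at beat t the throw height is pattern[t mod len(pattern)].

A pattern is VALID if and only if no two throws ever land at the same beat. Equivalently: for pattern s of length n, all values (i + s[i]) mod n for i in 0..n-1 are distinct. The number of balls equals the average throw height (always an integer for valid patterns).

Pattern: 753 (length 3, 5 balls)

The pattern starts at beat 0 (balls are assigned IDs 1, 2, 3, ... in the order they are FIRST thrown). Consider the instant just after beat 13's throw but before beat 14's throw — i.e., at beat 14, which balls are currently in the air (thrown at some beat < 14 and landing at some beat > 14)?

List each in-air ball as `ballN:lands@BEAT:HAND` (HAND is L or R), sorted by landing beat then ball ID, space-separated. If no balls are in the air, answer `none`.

Answer: ball4:lands@15:R ball5:lands@16:L ball2:lands@18:L ball1:lands@19:R

Derivation:
Beat 0 (L): throw ball1 h=7 -> lands@7:R; in-air after throw: [b1@7:R]
Beat 1 (R): throw ball2 h=5 -> lands@6:L; in-air after throw: [b2@6:L b1@7:R]
Beat 2 (L): throw ball3 h=3 -> lands@5:R; in-air after throw: [b3@5:R b2@6:L b1@7:R]
Beat 3 (R): throw ball4 h=7 -> lands@10:L; in-air after throw: [b3@5:R b2@6:L b1@7:R b4@10:L]
Beat 4 (L): throw ball5 h=5 -> lands@9:R; in-air after throw: [b3@5:R b2@6:L b1@7:R b5@9:R b4@10:L]
Beat 5 (R): throw ball3 h=3 -> lands@8:L; in-air after throw: [b2@6:L b1@7:R b3@8:L b5@9:R b4@10:L]
Beat 6 (L): throw ball2 h=7 -> lands@13:R; in-air after throw: [b1@7:R b3@8:L b5@9:R b4@10:L b2@13:R]
Beat 7 (R): throw ball1 h=5 -> lands@12:L; in-air after throw: [b3@8:L b5@9:R b4@10:L b1@12:L b2@13:R]
Beat 8 (L): throw ball3 h=3 -> lands@11:R; in-air after throw: [b5@9:R b4@10:L b3@11:R b1@12:L b2@13:R]
Beat 9 (R): throw ball5 h=7 -> lands@16:L; in-air after throw: [b4@10:L b3@11:R b1@12:L b2@13:R b5@16:L]
Beat 10 (L): throw ball4 h=5 -> lands@15:R; in-air after throw: [b3@11:R b1@12:L b2@13:R b4@15:R b5@16:L]
Beat 11 (R): throw ball3 h=3 -> lands@14:L; in-air after throw: [b1@12:L b2@13:R b3@14:L b4@15:R b5@16:L]
Beat 12 (L): throw ball1 h=7 -> lands@19:R; in-air after throw: [b2@13:R b3@14:L b4@15:R b5@16:L b1@19:R]
Beat 13 (R): throw ball2 h=5 -> lands@18:L; in-air after throw: [b3@14:L b4@15:R b5@16:L b2@18:L b1@19:R]
Beat 14 (L): throw ball3 h=3 -> lands@17:R; in-air after throw: [b4@15:R b5@16:L b3@17:R b2@18:L b1@19:R]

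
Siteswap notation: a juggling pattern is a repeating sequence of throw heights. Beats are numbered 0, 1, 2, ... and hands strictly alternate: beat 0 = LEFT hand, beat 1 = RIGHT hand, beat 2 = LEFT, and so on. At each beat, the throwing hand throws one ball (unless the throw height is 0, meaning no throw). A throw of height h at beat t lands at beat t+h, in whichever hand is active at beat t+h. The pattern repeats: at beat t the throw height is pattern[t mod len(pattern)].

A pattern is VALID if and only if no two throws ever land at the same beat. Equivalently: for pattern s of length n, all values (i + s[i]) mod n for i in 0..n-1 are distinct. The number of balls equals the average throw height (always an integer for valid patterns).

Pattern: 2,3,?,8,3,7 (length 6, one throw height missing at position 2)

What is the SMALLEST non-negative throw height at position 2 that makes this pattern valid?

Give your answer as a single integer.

Answer: 1

Derivation:
i=0: (0 + 2) mod 6 = 2
i=1: (1 + 3) mod 6 = 4
i=2: s[i]=? (unknown)
i=3: (3 + 8) mod 6 = 5
i=4: (4 + 3) mod 6 = 1
i=5: (5 + 7) mod 6 = 0
Known residues: [0, 1, 2, 4, 5]; need a permutation of 0..5, so missing residue r = 3
Need (2 + s) mod 6 = 3; smallest s = (3 - 2) mod 6 = 1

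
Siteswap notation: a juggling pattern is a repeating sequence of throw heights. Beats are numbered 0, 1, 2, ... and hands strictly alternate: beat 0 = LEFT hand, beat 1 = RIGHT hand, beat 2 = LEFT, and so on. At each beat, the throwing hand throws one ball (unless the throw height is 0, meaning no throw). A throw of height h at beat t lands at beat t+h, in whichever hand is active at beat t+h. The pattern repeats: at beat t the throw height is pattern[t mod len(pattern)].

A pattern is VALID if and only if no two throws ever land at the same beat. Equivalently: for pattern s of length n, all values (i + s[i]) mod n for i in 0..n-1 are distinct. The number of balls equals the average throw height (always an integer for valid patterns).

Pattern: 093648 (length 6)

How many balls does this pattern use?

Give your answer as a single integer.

Pattern = [0, 9, 3, 6, 4, 8], length n = 6
  position 0: throw height = 0, running sum = 0
  position 1: throw height = 9, running sum = 9
  position 2: throw height = 3, running sum = 12
  position 3: throw height = 6, running sum = 18
  position 4: throw height = 4, running sum = 22
  position 5: throw height = 8, running sum = 30
Total sum = 30; balls = sum / n = 30 / 6 = 5

Answer: 5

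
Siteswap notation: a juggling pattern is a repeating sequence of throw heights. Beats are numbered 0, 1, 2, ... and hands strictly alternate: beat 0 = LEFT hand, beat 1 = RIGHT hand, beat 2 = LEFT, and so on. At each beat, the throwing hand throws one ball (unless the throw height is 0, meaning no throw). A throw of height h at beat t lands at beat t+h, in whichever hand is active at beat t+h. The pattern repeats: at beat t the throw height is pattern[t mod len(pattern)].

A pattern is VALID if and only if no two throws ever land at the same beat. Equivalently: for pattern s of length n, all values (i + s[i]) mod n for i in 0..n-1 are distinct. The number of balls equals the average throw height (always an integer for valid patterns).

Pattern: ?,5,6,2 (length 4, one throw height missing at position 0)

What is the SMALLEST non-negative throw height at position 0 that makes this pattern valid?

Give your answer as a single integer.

Answer: 3

Derivation:
i=0: s[i]=? (unknown)
i=1: (1 + 5) mod 4 = 2
i=2: (2 + 6) mod 4 = 0
i=3: (3 + 2) mod 4 = 1
Known residues: [0, 1, 2]; need a permutation of 0..3, so missing residue r = 3
Need (0 + s) mod 4 = 3; smallest s = (3 - 0) mod 4 = 3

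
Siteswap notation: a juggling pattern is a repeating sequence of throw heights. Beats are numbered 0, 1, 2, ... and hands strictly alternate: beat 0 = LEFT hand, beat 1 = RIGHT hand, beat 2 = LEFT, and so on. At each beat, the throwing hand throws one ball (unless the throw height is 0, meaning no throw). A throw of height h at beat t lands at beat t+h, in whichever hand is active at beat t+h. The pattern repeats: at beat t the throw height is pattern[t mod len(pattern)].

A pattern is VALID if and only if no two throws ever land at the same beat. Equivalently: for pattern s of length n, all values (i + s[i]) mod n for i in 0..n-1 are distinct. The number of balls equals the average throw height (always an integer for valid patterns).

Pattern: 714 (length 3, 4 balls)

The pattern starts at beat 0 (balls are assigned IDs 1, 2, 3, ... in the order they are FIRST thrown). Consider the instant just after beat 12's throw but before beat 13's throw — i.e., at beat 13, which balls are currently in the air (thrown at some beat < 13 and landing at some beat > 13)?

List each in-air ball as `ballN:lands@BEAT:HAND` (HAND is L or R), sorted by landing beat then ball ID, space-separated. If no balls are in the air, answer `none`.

Answer: ball3:lands@15:R ball4:lands@16:L ball1:lands@19:R

Derivation:
Beat 0 (L): throw ball1 h=7 -> lands@7:R; in-air after throw: [b1@7:R]
Beat 1 (R): throw ball2 h=1 -> lands@2:L; in-air after throw: [b2@2:L b1@7:R]
Beat 2 (L): throw ball2 h=4 -> lands@6:L; in-air after throw: [b2@6:L b1@7:R]
Beat 3 (R): throw ball3 h=7 -> lands@10:L; in-air after throw: [b2@6:L b1@7:R b3@10:L]
Beat 4 (L): throw ball4 h=1 -> lands@5:R; in-air after throw: [b4@5:R b2@6:L b1@7:R b3@10:L]
Beat 5 (R): throw ball4 h=4 -> lands@9:R; in-air after throw: [b2@6:L b1@7:R b4@9:R b3@10:L]
Beat 6 (L): throw ball2 h=7 -> lands@13:R; in-air after throw: [b1@7:R b4@9:R b3@10:L b2@13:R]
Beat 7 (R): throw ball1 h=1 -> lands@8:L; in-air after throw: [b1@8:L b4@9:R b3@10:L b2@13:R]
Beat 8 (L): throw ball1 h=4 -> lands@12:L; in-air after throw: [b4@9:R b3@10:L b1@12:L b2@13:R]
Beat 9 (R): throw ball4 h=7 -> lands@16:L; in-air after throw: [b3@10:L b1@12:L b2@13:R b4@16:L]
Beat 10 (L): throw ball3 h=1 -> lands@11:R; in-air after throw: [b3@11:R b1@12:L b2@13:R b4@16:L]
Beat 11 (R): throw ball3 h=4 -> lands@15:R; in-air after throw: [b1@12:L b2@13:R b3@15:R b4@16:L]
Beat 12 (L): throw ball1 h=7 -> lands@19:R; in-air after throw: [b2@13:R b3@15:R b4@16:L b1@19:R]
Beat 13 (R): throw ball2 h=1 -> lands@14:L; in-air after throw: [b2@14:L b3@15:R b4@16:L b1@19:R]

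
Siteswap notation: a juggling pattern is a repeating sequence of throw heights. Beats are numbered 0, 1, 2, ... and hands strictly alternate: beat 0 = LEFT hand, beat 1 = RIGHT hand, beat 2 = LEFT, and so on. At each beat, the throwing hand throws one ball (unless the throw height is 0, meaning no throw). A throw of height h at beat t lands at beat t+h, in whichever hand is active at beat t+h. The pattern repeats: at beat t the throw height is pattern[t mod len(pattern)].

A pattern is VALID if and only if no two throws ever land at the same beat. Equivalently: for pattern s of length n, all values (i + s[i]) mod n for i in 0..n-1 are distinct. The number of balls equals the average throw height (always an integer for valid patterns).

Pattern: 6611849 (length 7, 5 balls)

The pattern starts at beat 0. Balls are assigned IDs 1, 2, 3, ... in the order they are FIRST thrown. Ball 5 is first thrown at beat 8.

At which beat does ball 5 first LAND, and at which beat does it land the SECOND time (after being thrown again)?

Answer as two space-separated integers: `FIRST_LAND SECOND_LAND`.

Answer: 14 20

Derivation:
Beat 0 (L): throw ball1 h=6 -> lands@6:L; in-air after throw: [b1@6:L]
Beat 1 (R): throw ball2 h=6 -> lands@7:R; in-air after throw: [b1@6:L b2@7:R]
Beat 2 (L): throw ball3 h=1 -> lands@3:R; in-air after throw: [b3@3:R b1@6:L b2@7:R]
Beat 3 (R): throw ball3 h=1 -> lands@4:L; in-air after throw: [b3@4:L b1@6:L b2@7:R]
Beat 4 (L): throw ball3 h=8 -> lands@12:L; in-air after throw: [b1@6:L b2@7:R b3@12:L]
Beat 5 (R): throw ball4 h=4 -> lands@9:R; in-air after throw: [b1@6:L b2@7:R b4@9:R b3@12:L]
Beat 6 (L): throw ball1 h=9 -> lands@15:R; in-air after throw: [b2@7:R b4@9:R b3@12:L b1@15:R]
Beat 7 (R): throw ball2 h=6 -> lands@13:R; in-air after throw: [b4@9:R b3@12:L b2@13:R b1@15:R]
Beat 8 (L): throw ball5 h=6 -> lands@14:L; in-air after throw: [b4@9:R b3@12:L b2@13:R b5@14:L b1@15:R]
Beat 9 (R): throw ball4 h=1 -> lands@10:L; in-air after throw: [b4@10:L b3@12:L b2@13:R b5@14:L b1@15:R]
Beat 10 (L): throw ball4 h=1 -> lands@11:R; in-air after throw: [b4@11:R b3@12:L b2@13:R b5@14:L b1@15:R]
Beat 11 (R): throw ball4 h=8 -> lands@19:R; in-air after throw: [b3@12:L b2@13:R b5@14:L b1@15:R b4@19:R]
Beat 12 (L): throw ball3 h=4 -> lands@16:L; in-air after throw: [b2@13:R b5@14:L b1@15:R b3@16:L b4@19:R]
Beat 13 (R): throw ball2 h=9 -> lands@22:L; in-air after throw: [b5@14:L b1@15:R b3@16:L b4@19:R b2@22:L]
Beat 14 (L): throw ball5 h=6 -> lands@20:L; in-air after throw: [b1@15:R b3@16:L b4@19:R b5@20:L b2@22:L]
Beat 15 (R): throw ball1 h=6 -> lands@21:R; in-air after throw: [b3@16:L b4@19:R b5@20:L b1@21:R b2@22:L]
Beat 16 (L): throw ball3 h=1 -> lands@17:R; in-air after throw: [b3@17:R b4@19:R b5@20:L b1@21:R b2@22:L]
Beat 17 (R): throw ball3 h=1 -> lands@18:L; in-air after throw: [b3@18:L b4@19:R b5@20:L b1@21:R b2@22:L]
Beat 18 (L): throw ball3 h=8 -> lands@26:L; in-air after throw: [b4@19:R b5@20:L b1@21:R b2@22:L b3@26:L]
Beat 19 (R): throw ball4 h=4 -> lands@23:R; in-air after throw: [b5@20:L b1@21:R b2@22:L b4@23:R b3@26:L]
Beat 20 (L): throw ball5 h=9 -> lands@29:R; in-air after throw: [b1@21:R b2@22:L b4@23:R b3@26:L b5@29:R]
Ball 5: thrown@8 h=6 -> first land @14; rethrown@14 h=6 -> second land @20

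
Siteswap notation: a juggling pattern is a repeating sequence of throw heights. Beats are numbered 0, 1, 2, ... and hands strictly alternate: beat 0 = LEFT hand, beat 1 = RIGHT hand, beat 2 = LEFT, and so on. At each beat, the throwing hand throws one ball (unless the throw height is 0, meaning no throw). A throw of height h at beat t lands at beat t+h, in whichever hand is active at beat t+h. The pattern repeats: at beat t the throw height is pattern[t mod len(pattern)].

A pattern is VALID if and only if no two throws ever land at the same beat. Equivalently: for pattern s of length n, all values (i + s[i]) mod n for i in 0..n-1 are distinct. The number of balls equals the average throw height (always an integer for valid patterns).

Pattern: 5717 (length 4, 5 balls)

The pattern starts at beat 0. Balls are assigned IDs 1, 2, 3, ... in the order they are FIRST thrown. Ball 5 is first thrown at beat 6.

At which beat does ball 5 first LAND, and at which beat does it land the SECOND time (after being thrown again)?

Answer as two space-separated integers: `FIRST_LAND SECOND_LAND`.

Beat 0 (L): throw ball1 h=5 -> lands@5:R; in-air after throw: [b1@5:R]
Beat 1 (R): throw ball2 h=7 -> lands@8:L; in-air after throw: [b1@5:R b2@8:L]
Beat 2 (L): throw ball3 h=1 -> lands@3:R; in-air after throw: [b3@3:R b1@5:R b2@8:L]
Beat 3 (R): throw ball3 h=7 -> lands@10:L; in-air after throw: [b1@5:R b2@8:L b3@10:L]
Beat 4 (L): throw ball4 h=5 -> lands@9:R; in-air after throw: [b1@5:R b2@8:L b4@9:R b3@10:L]
Beat 5 (R): throw ball1 h=7 -> lands@12:L; in-air after throw: [b2@8:L b4@9:R b3@10:L b1@12:L]
Beat 6 (L): throw ball5 h=1 -> lands@7:R; in-air after throw: [b5@7:R b2@8:L b4@9:R b3@10:L b1@12:L]
Beat 7 (R): throw ball5 h=7 -> lands@14:L; in-air after throw: [b2@8:L b4@9:R b3@10:L b1@12:L b5@14:L]
Beat 8 (L): throw ball2 h=5 -> lands@13:R; in-air after throw: [b4@9:R b3@10:L b1@12:L b2@13:R b5@14:L]
Beat 9 (R): throw ball4 h=7 -> lands@16:L; in-air after throw: [b3@10:L b1@12:L b2@13:R b5@14:L b4@16:L]
Beat 10 (L): throw ball3 h=1 -> lands@11:R; in-air after throw: [b3@11:R b1@12:L b2@13:R b5@14:L b4@16:L]
Beat 11 (R): throw ball3 h=7 -> lands@18:L; in-air after throw: [b1@12:L b2@13:R b5@14:L b4@16:L b3@18:L]
Beat 12 (L): throw ball1 h=5 -> lands@17:R; in-air after throw: [b2@13:R b5@14:L b4@16:L b1@17:R b3@18:L]
Beat 13 (R): throw ball2 h=7 -> lands@20:L; in-air after throw: [b5@14:L b4@16:L b1@17:R b3@18:L b2@20:L]
Beat 14 (L): throw ball5 h=1 -> lands@15:R; in-air after throw: [b5@15:R b4@16:L b1@17:R b3@18:L b2@20:L]
Ball 5: thrown@6 h=1 -> first land @7; rethrown@7 h=7 -> second land @14

Answer: 7 14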